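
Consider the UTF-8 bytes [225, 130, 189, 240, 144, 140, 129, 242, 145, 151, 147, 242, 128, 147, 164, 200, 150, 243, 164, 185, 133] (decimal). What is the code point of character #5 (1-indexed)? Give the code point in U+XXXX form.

U+0216

Offset 0: leading byte 0xE1 = 11100001 → 3-byte char #1 = E1 82 BD.
Offset 3: leading byte 0xF0 = 11110000 → 4-byte char #2 = F0 90 8C 81.
Offset 7: leading byte 0xF2 = 11110010 → 4-byte char #3 = F2 91 97 93.
Offset 11: leading byte 0xF2 = 11110010 → 4-byte char #4 = F2 80 93 A4.
Offset 15: leading byte 0xC8 = 11001000 → 2-byte char #5 = C8 96.
Leading byte 0xC8 = 11001000 matches 110xxxxx → 2-byte sequence.
Byte 1: 0xC8 = 11001000, payload 01000 (5 bits).
Byte 2: 0x96 = 10010110 (10xxxxxx ✓), payload 010110.
Concatenate: 01000010110 = 0x216 (11 bits → U+0216).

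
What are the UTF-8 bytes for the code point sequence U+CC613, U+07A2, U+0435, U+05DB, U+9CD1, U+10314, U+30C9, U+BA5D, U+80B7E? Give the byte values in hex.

F3 8C 98 93 DE A2 D0 B5 D7 9B E9 B3 91 F0 90 8C 94 E3 83 89 EB A9 9D F2 80 AD BE

U+CC613: 4-byte form → F3 8C 98 93.
U+07A2: 2-byte form → DE A2.
U+0435: 2-byte form → D0 B5.
U+05DB: 2-byte form → D7 9B.
U+9CD1: 3-byte form → E9 B3 91.
U+10314: 4-byte form → F0 90 8C 94.
U+30C9: 3-byte form → E3 83 89.
U+BA5D: 3-byte form → EB A9 9D.
U+80B7E: 4-byte form → F2 80 AD BE.
Concatenated (27 bytes): F3 8C 98 93 DE A2 D0 B5 D7 9B E9 B3 91 F0 90 8C 94 E3 83 89 EB A9 9D F2 80 AD BE.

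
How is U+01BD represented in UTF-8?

U+01BD = 0x1BD = 445 decimal. In range U+0080–U+07FF → 2-byte form: 110xxxxx 10xxxxxx.
Binary (11 bits): 00110111101.
Split 5+6: 00110 | 111101.
Byte 1: 11000110 = 0xC6.
Byte 2: 10111101 = 0xBD.

C6 BD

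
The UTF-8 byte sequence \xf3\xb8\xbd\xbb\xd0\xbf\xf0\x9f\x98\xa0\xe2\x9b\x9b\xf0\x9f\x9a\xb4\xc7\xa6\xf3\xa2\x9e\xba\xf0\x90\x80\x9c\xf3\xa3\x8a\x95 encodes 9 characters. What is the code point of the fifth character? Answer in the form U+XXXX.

U+1F6B4

Offset 0: leading byte 0xF3 = 11110011 → 4-byte char #1 = F3 B8 BD BB.
Offset 4: leading byte 0xD0 = 11010000 → 2-byte char #2 = D0 BF.
Offset 6: leading byte 0xF0 = 11110000 → 4-byte char #3 = F0 9F 98 A0.
Offset 10: leading byte 0xE2 = 11100010 → 3-byte char #4 = E2 9B 9B.
Offset 13: leading byte 0xF0 = 11110000 → 4-byte char #5 = F0 9F 9A B4.
Leading byte 0xF0 = 11110000 matches 11110xxx → 4-byte sequence.
Byte 1: 0xF0 = 11110000, payload 000 (3 bits).
Byte 2: 0x9F = 10011111 (10xxxxxx ✓), payload 011111.
Byte 3: 0x9A = 10011010 (10xxxxxx ✓), payload 011010.
Byte 4: 0xB4 = 10110100 (10xxxxxx ✓), payload 110100.
Concatenate: 000011111011010110100 = 0x1F6B4 (21 bits → U+1F6B4).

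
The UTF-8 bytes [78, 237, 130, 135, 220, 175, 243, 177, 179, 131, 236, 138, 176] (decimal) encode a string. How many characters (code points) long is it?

5

Byte at offset 0: 0x4E = 01001110 → 1-byte char (#1). Advance 1.
Byte at offset 1: 0xED = 11101101 → 3-byte char (#2). Advance 3.
Byte at offset 4: 0xDC = 11011100 → 2-byte char (#3). Advance 2.
Byte at offset 6: 0xF3 = 11110011 → 4-byte char (#4). Advance 4.
Byte at offset 10: 0xEC = 11101100 → 3-byte char (#5). Advance 3.
Reached end at offset 13 after 5 code points.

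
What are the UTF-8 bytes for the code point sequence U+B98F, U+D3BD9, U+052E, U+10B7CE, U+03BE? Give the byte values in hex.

U+B98F: 3-byte form → EB A6 8F.
U+D3BD9: 4-byte form → F3 93 AF 99.
U+052E: 2-byte form → D4 AE.
U+10B7CE: 4-byte form → F4 8B 9F 8E.
U+03BE: 2-byte form → CE BE.
Concatenated (15 bytes): EB A6 8F F3 93 AF 99 D4 AE F4 8B 9F 8E CE BE.

EB A6 8F F3 93 AF 99 D4 AE F4 8B 9F 8E CE BE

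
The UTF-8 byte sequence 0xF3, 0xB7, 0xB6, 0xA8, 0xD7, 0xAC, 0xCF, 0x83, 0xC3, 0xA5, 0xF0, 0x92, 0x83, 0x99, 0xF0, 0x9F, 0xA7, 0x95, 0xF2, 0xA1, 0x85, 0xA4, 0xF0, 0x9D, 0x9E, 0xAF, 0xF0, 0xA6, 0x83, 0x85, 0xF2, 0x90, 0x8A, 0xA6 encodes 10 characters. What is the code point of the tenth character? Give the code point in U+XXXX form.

Offset 0: leading byte 0xF3 = 11110011 → 4-byte char #1 = F3 B7 B6 A8.
Offset 4: leading byte 0xD7 = 11010111 → 2-byte char #2 = D7 AC.
Offset 6: leading byte 0xCF = 11001111 → 2-byte char #3 = CF 83.
Offset 8: leading byte 0xC3 = 11000011 → 2-byte char #4 = C3 A5.
Offset 10: leading byte 0xF0 = 11110000 → 4-byte char #5 = F0 92 83 99.
Offset 14: leading byte 0xF0 = 11110000 → 4-byte char #6 = F0 9F A7 95.
Offset 18: leading byte 0xF2 = 11110010 → 4-byte char #7 = F2 A1 85 A4.
Offset 22: leading byte 0xF0 = 11110000 → 4-byte char #8 = F0 9D 9E AF.
Offset 26: leading byte 0xF0 = 11110000 → 4-byte char #9 = F0 A6 83 85.
Offset 30: leading byte 0xF2 = 11110010 → 4-byte char #10 = F2 90 8A A6.
Leading byte 0xF2 = 11110010 matches 11110xxx → 4-byte sequence.
Byte 1: 0xF2 = 11110010, payload 010 (3 bits).
Byte 2: 0x90 = 10010000 (10xxxxxx ✓), payload 010000.
Byte 3: 0x8A = 10001010 (10xxxxxx ✓), payload 001010.
Byte 4: 0xA6 = 10100110 (10xxxxxx ✓), payload 100110.
Concatenate: 010010000001010100110 = 0x902A6 (21 bits → U+902A6).

U+902A6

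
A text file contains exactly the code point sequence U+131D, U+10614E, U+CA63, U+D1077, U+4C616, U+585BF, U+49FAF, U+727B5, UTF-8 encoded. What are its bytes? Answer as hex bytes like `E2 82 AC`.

E1 8C 9D F4 86 85 8E EC A9 A3 F3 91 81 B7 F1 8C 98 96 F1 98 96 BF F1 89 BE AF F1 B2 9E B5

U+131D: 3-byte form → E1 8C 9D.
U+10614E: 4-byte form → F4 86 85 8E.
U+CA63: 3-byte form → EC A9 A3.
U+D1077: 4-byte form → F3 91 81 B7.
U+4C616: 4-byte form → F1 8C 98 96.
U+585BF: 4-byte form → F1 98 96 BF.
U+49FAF: 4-byte form → F1 89 BE AF.
U+727B5: 4-byte form → F1 B2 9E B5.
Concatenated (30 bytes): E1 8C 9D F4 86 85 8E EC A9 A3 F3 91 81 B7 F1 8C 98 96 F1 98 96 BF F1 89 BE AF F1 B2 9E B5.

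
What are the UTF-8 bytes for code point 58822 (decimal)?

U+E5C6 = 0xE5C6 = 58822 decimal. In range U+0800–U+FFFF → 3-byte form: 1110xxxx 10xxxxxx 10xxxxxx.
Binary (16 bits): 1110010111000110.
Split 4+6+6: 1110 | 010111 | 000110.
Byte 1: 11101110 = 0xEE.
Byte 2: 10010111 = 0x97.
Byte 3: 10000110 = 0x86.

EE 97 86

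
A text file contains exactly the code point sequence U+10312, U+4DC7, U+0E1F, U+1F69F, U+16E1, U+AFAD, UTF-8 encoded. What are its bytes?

F0 90 8C 92 E4 B7 87 E0 B8 9F F0 9F 9A 9F E1 9B A1 EA BE AD

U+10312: 4-byte form → F0 90 8C 92.
U+4DC7: 3-byte form → E4 B7 87.
U+0E1F: 3-byte form → E0 B8 9F.
U+1F69F: 4-byte form → F0 9F 9A 9F.
U+16E1: 3-byte form → E1 9B A1.
U+AFAD: 3-byte form → EA BE AD.
Concatenated (20 bytes): F0 90 8C 92 E4 B7 87 E0 B8 9F F0 9F 9A 9F E1 9B A1 EA BE AD.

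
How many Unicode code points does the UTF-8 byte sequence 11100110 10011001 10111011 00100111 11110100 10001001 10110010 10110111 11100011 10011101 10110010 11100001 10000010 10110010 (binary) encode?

Byte at offset 0: 0xE6 = 11100110 → 3-byte char (#1). Advance 3.
Byte at offset 3: 0x27 = 00100111 → 1-byte char (#2). Advance 1.
Byte at offset 4: 0xF4 = 11110100 → 4-byte char (#3). Advance 4.
Byte at offset 8: 0xE3 = 11100011 → 3-byte char (#4). Advance 3.
Byte at offset 11: 0xE1 = 11100001 → 3-byte char (#5). Advance 3.
Reached end at offset 14 after 5 code points.

5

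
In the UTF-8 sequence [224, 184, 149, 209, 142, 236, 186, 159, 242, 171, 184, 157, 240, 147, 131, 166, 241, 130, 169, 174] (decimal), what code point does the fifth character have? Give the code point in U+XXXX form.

U+130E6

Offset 0: leading byte 0xE0 = 11100000 → 3-byte char #1 = E0 B8 95.
Offset 3: leading byte 0xD1 = 11010001 → 2-byte char #2 = D1 8E.
Offset 5: leading byte 0xEC = 11101100 → 3-byte char #3 = EC BA 9F.
Offset 8: leading byte 0xF2 = 11110010 → 4-byte char #4 = F2 AB B8 9D.
Offset 12: leading byte 0xF0 = 11110000 → 4-byte char #5 = F0 93 83 A6.
Leading byte 0xF0 = 11110000 matches 11110xxx → 4-byte sequence.
Byte 1: 0xF0 = 11110000, payload 000 (3 bits).
Byte 2: 0x93 = 10010011 (10xxxxxx ✓), payload 010011.
Byte 3: 0x83 = 10000011 (10xxxxxx ✓), payload 000011.
Byte 4: 0xA6 = 10100110 (10xxxxxx ✓), payload 100110.
Concatenate: 000010011000011100110 = 0x130E6 (21 bits → U+130E6).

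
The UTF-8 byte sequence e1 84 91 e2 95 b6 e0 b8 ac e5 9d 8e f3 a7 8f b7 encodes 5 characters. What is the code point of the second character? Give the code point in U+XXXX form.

Offset 0: leading byte 0xE1 = 11100001 → 3-byte char #1 = E1 84 91.
Offset 3: leading byte 0xE2 = 11100010 → 3-byte char #2 = E2 95 B6.
Leading byte 0xE2 = 11100010 matches 1110xxxx → 3-byte sequence.
Byte 1: 0xE2 = 11100010, payload 0010 (4 bits).
Byte 2: 0x95 = 10010101 (10xxxxxx ✓), payload 010101.
Byte 3: 0xB6 = 10110110 (10xxxxxx ✓), payload 110110.
Concatenate: 0010010101110110 = 0x2576 (16 bits → U+2576).

U+2576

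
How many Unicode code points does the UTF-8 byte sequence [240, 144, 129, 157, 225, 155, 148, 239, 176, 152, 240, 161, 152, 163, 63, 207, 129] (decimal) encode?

6

Byte at offset 0: 0xF0 = 11110000 → 4-byte char (#1). Advance 4.
Byte at offset 4: 0xE1 = 11100001 → 3-byte char (#2). Advance 3.
Byte at offset 7: 0xEF = 11101111 → 3-byte char (#3). Advance 3.
Byte at offset 10: 0xF0 = 11110000 → 4-byte char (#4). Advance 4.
Byte at offset 14: 0x3F = 00111111 → 1-byte char (#5). Advance 1.
Byte at offset 15: 0xCF = 11001111 → 2-byte char (#6). Advance 2.
Reached end at offset 17 after 6 code points.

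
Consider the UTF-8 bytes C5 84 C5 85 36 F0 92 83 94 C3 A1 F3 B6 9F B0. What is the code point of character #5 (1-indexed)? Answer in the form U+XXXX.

Offset 0: leading byte 0xC5 = 11000101 → 2-byte char #1 = C5 84.
Offset 2: leading byte 0xC5 = 11000101 → 2-byte char #2 = C5 85.
Offset 4: leading byte 0x36 = 00110110 → 1-byte char #3 = 36.
Offset 5: leading byte 0xF0 = 11110000 → 4-byte char #4 = F0 92 83 94.
Offset 9: leading byte 0xC3 = 11000011 → 2-byte char #5 = C3 A1.
Leading byte 0xC3 = 11000011 matches 110xxxxx → 2-byte sequence.
Byte 1: 0xC3 = 11000011, payload 00011 (5 bits).
Byte 2: 0xA1 = 10100001 (10xxxxxx ✓), payload 100001.
Concatenate: 00011100001 = 0xE1 (11 bits → U+00E1).

U+00E1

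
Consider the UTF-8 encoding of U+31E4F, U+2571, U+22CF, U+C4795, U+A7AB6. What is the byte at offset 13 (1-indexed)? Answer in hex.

1-indexed offset 13 is 0-indexed offset 12.
U+31E4F → 4-byte form F0 B1 B9 8F at offsets 0–3.
U+2571 → 3-byte form E2 95 B1 at offsets 4–6.
U+22CF → 3-byte form E2 8B 8F at offsets 7–9.
U+C4795 → 4-byte form F3 84 9E 95 at offsets 10–13.
Offset 12 falls in char 4's range; it's byte 3 of F3 84 9E 95 = 0x9E.

0x9E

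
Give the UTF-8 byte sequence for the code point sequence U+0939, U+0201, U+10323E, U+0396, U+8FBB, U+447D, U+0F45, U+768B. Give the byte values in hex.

E0 A4 B9 C8 81 F4 83 88 BE CE 96 E8 BE BB E4 91 BD E0 BD 85 E7 9A 8B

U+0939: 3-byte form → E0 A4 B9.
U+0201: 2-byte form → C8 81.
U+10323E: 4-byte form → F4 83 88 BE.
U+0396: 2-byte form → CE 96.
U+8FBB: 3-byte form → E8 BE BB.
U+447D: 3-byte form → E4 91 BD.
U+0F45: 3-byte form → E0 BD 85.
U+768B: 3-byte form → E7 9A 8B.
Concatenated (23 bytes): E0 A4 B9 C8 81 F4 83 88 BE CE 96 E8 BE BB E4 91 BD E0 BD 85 E7 9A 8B.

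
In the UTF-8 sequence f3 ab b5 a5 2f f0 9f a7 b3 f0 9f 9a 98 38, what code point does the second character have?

U+002F

Offset 0: leading byte 0xF3 = 11110011 → 4-byte char #1 = F3 AB B5 A5.
Offset 4: leading byte 0x2F = 00101111 → 1-byte char #2 = 2F.
Leading byte 0x2F = 00101111 matches 0xxxxxxx → 1-byte sequence.
Byte 1: 0x2F = 00101111, payload 0101111 (7 bits).
Concatenate: 0101111 = 0x2F (7 bits → U+002F).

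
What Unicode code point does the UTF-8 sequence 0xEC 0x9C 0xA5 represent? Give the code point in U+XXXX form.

U+C725

Leading byte 0xEC = 11101100 matches 1110xxxx → 3-byte sequence.
Byte 1: 0xEC = 11101100, payload 1100 (4 bits).
Byte 2: 0x9C = 10011100 (10xxxxxx ✓), payload 011100.
Byte 3: 0xA5 = 10100101 (10xxxxxx ✓), payload 100101.
Concatenate: 1100011100100101 = 0xC725 (16 bits → U+C725).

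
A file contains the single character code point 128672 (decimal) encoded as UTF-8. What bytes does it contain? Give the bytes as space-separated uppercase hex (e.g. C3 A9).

U+1F6A0 = 0x1F6A0 = 128672 decimal. In range U+10000–U+10FFFF → 4-byte form: 11110xxx 10xxxxxx 10xxxxxx 10xxxxxx.
Binary (21 bits): 000011111011010100000.
Split 3+6+6+6: 000 | 011111 | 011010 | 100000.
Byte 1: 11110000 = 0xF0.
Byte 2: 10011111 = 0x9F.
Byte 3: 10011010 = 0x9A.
Byte 4: 10100000 = 0xA0.

F0 9F 9A A0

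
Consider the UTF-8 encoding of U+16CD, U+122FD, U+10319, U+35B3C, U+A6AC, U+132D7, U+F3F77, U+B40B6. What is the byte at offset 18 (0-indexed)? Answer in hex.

U+16CD → 3-byte form E1 9B 8D at offsets 0–2.
U+122FD → 4-byte form F0 92 8B BD at offsets 3–6.
U+10319 → 4-byte form F0 90 8C 99 at offsets 7–10.
U+35B3C → 4-byte form F0 B5 AC BC at offsets 11–14.
U+A6AC → 3-byte form EA 9A AC at offsets 15–17.
U+132D7 → 4-byte form F0 93 8B 97 at offsets 18–21.
Offset 18 falls in char 6's range; it's byte 1 of F0 93 8B 97 = 0xF0.

0xF0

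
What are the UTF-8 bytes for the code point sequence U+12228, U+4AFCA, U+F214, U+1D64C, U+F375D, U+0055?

F0 92 88 A8 F1 8A BF 8A EF 88 94 F0 9D 99 8C F3 B3 9D 9D 55

U+12228: 4-byte form → F0 92 88 A8.
U+4AFCA: 4-byte form → F1 8A BF 8A.
U+F214: 3-byte form → EF 88 94.
U+1D64C: 4-byte form → F0 9D 99 8C.
U+F375D: 4-byte form → F3 B3 9D 9D.
U+0055: 1-byte form → 55.
Concatenated (20 bytes): F0 92 88 A8 F1 8A BF 8A EF 88 94 F0 9D 99 8C F3 B3 9D 9D 55.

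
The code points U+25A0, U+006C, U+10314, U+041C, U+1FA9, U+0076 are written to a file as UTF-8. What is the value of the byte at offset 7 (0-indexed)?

U+25A0 → 3-byte form E2 96 A0 at offsets 0–2.
U+006C → 1-byte form 6C at offsets 3–3.
U+10314 → 4-byte form F0 90 8C 94 at offsets 4–7.
Offset 7 falls in char 3's range; it's byte 4 of F0 90 8C 94 = 0x94.

0x94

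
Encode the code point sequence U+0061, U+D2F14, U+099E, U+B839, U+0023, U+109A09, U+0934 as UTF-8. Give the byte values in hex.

U+0061: 1-byte form → 61.
U+D2F14: 4-byte form → F3 92 BC 94.
U+099E: 3-byte form → E0 A6 9E.
U+B839: 3-byte form → EB A0 B9.
U+0023: 1-byte form → 23.
U+109A09: 4-byte form → F4 89 A8 89.
U+0934: 3-byte form → E0 A4 B4.
Concatenated (19 bytes): 61 F3 92 BC 94 E0 A6 9E EB A0 B9 23 F4 89 A8 89 E0 A4 B4.

61 F3 92 BC 94 E0 A6 9E EB A0 B9 23 F4 89 A8 89 E0 A4 B4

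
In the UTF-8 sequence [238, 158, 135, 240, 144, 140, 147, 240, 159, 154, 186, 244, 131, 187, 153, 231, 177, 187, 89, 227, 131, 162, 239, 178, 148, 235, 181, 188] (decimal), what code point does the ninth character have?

Offset 0: leading byte 0xEE = 11101110 → 3-byte char #1 = EE 9E 87.
Offset 3: leading byte 0xF0 = 11110000 → 4-byte char #2 = F0 90 8C 93.
Offset 7: leading byte 0xF0 = 11110000 → 4-byte char #3 = F0 9F 9A BA.
Offset 11: leading byte 0xF4 = 11110100 → 4-byte char #4 = F4 83 BB 99.
Offset 15: leading byte 0xE7 = 11100111 → 3-byte char #5 = E7 B1 BB.
Offset 18: leading byte 0x59 = 01011001 → 1-byte char #6 = 59.
Offset 19: leading byte 0xE3 = 11100011 → 3-byte char #7 = E3 83 A2.
Offset 22: leading byte 0xEF = 11101111 → 3-byte char #8 = EF B2 94.
Offset 25: leading byte 0xEB = 11101011 → 3-byte char #9 = EB B5 BC.
Leading byte 0xEB = 11101011 matches 1110xxxx → 3-byte sequence.
Byte 1: 0xEB = 11101011, payload 1011 (4 bits).
Byte 2: 0xB5 = 10110101 (10xxxxxx ✓), payload 110101.
Byte 3: 0xBC = 10111100 (10xxxxxx ✓), payload 111100.
Concatenate: 1011110101111100 = 0xBD7C (16 bits → U+BD7C).

U+BD7C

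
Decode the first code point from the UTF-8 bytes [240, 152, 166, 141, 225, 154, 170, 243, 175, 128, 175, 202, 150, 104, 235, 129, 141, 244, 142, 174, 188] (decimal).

Offset 0: leading byte 0xF0 = 11110000 → 4-byte char #1 = F0 98 A6 8D.
Leading byte 0xF0 = 11110000 matches 11110xxx → 4-byte sequence.
Byte 1: 0xF0 = 11110000, payload 000 (3 bits).
Byte 2: 0x98 = 10011000 (10xxxxxx ✓), payload 011000.
Byte 3: 0xA6 = 10100110 (10xxxxxx ✓), payload 100110.
Byte 4: 0x8D = 10001101 (10xxxxxx ✓), payload 001101.
Concatenate: 000011000100110001101 = 0x1898D (21 bits → U+1898D).

U+1898D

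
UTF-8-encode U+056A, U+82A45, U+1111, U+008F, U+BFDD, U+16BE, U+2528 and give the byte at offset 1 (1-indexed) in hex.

0xD5

1-indexed offset 1 is 0-indexed offset 0.
U+056A → 2-byte form D5 AA at offsets 0–1.
Offset 0 falls in char 1's range; it's byte 1 of D5 AA = 0xD5.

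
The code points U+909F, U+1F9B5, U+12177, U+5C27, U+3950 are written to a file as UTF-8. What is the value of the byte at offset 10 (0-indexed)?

U+909F → 3-byte form E9 82 9F at offsets 0–2.
U+1F9B5 → 4-byte form F0 9F A6 B5 at offsets 3–6.
U+12177 → 4-byte form F0 92 85 B7 at offsets 7–10.
Offset 10 falls in char 3's range; it's byte 4 of F0 92 85 B7 = 0xB7.

0xB7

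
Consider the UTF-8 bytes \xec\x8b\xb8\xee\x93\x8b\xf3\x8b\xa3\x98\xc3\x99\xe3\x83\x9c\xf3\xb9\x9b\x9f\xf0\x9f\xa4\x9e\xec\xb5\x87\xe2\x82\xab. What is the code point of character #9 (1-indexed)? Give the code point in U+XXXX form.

Offset 0: leading byte 0xEC = 11101100 → 3-byte char #1 = EC 8B B8.
Offset 3: leading byte 0xEE = 11101110 → 3-byte char #2 = EE 93 8B.
Offset 6: leading byte 0xF3 = 11110011 → 4-byte char #3 = F3 8B A3 98.
Offset 10: leading byte 0xC3 = 11000011 → 2-byte char #4 = C3 99.
Offset 12: leading byte 0xE3 = 11100011 → 3-byte char #5 = E3 83 9C.
Offset 15: leading byte 0xF3 = 11110011 → 4-byte char #6 = F3 B9 9B 9F.
Offset 19: leading byte 0xF0 = 11110000 → 4-byte char #7 = F0 9F A4 9E.
Offset 23: leading byte 0xEC = 11101100 → 3-byte char #8 = EC B5 87.
Offset 26: leading byte 0xE2 = 11100010 → 3-byte char #9 = E2 82 AB.
Leading byte 0xE2 = 11100010 matches 1110xxxx → 3-byte sequence.
Byte 1: 0xE2 = 11100010, payload 0010 (4 bits).
Byte 2: 0x82 = 10000010 (10xxxxxx ✓), payload 000010.
Byte 3: 0xAB = 10101011 (10xxxxxx ✓), payload 101011.
Concatenate: 0010000010101011 = 0x20AB (16 bits → U+20AB).

U+20AB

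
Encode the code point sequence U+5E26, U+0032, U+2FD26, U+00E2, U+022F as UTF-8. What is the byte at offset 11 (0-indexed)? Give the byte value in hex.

0xAF

U+5E26 → 3-byte form E5 B8 A6 at offsets 0–2.
U+0032 → 1-byte form 32 at offsets 3–3.
U+2FD26 → 4-byte form F0 AF B4 A6 at offsets 4–7.
U+00E2 → 2-byte form C3 A2 at offsets 8–9.
U+022F → 2-byte form C8 AF at offsets 10–11.
Offset 11 falls in char 5's range; it's byte 2 of C8 AF = 0xAF.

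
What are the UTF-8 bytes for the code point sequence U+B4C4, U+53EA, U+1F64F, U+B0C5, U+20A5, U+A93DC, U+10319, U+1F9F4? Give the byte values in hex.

EB 93 84 E5 8F AA F0 9F 99 8F EB 83 85 E2 82 A5 F2 A9 8F 9C F0 90 8C 99 F0 9F A7 B4

U+B4C4: 3-byte form → EB 93 84.
U+53EA: 3-byte form → E5 8F AA.
U+1F64F: 4-byte form → F0 9F 99 8F.
U+B0C5: 3-byte form → EB 83 85.
U+20A5: 3-byte form → E2 82 A5.
U+A93DC: 4-byte form → F2 A9 8F 9C.
U+10319: 4-byte form → F0 90 8C 99.
U+1F9F4: 4-byte form → F0 9F A7 B4.
Concatenated (28 bytes): EB 93 84 E5 8F AA F0 9F 99 8F EB 83 85 E2 82 A5 F2 A9 8F 9C F0 90 8C 99 F0 9F A7 B4.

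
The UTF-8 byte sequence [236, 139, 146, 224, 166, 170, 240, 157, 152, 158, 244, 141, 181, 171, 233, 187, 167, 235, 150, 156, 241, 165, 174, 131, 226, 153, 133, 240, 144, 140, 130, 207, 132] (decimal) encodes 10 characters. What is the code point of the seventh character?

U+65B83

Offset 0: leading byte 0xEC = 11101100 → 3-byte char #1 = EC 8B 92.
Offset 3: leading byte 0xE0 = 11100000 → 3-byte char #2 = E0 A6 AA.
Offset 6: leading byte 0xF0 = 11110000 → 4-byte char #3 = F0 9D 98 9E.
Offset 10: leading byte 0xF4 = 11110100 → 4-byte char #4 = F4 8D B5 AB.
Offset 14: leading byte 0xE9 = 11101001 → 3-byte char #5 = E9 BB A7.
Offset 17: leading byte 0xEB = 11101011 → 3-byte char #6 = EB 96 9C.
Offset 20: leading byte 0xF1 = 11110001 → 4-byte char #7 = F1 A5 AE 83.
Leading byte 0xF1 = 11110001 matches 11110xxx → 4-byte sequence.
Byte 1: 0xF1 = 11110001, payload 001 (3 bits).
Byte 2: 0xA5 = 10100101 (10xxxxxx ✓), payload 100101.
Byte 3: 0xAE = 10101110 (10xxxxxx ✓), payload 101110.
Byte 4: 0x83 = 10000011 (10xxxxxx ✓), payload 000011.
Concatenate: 001100101101110000011 = 0x65B83 (21 bits → U+65B83).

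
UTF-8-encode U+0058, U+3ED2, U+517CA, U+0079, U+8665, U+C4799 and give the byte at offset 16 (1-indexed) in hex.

1-indexed offset 16 is 0-indexed offset 15.
U+0058 → 1-byte form 58 at offsets 0–0.
U+3ED2 → 3-byte form E3 BB 92 at offsets 1–3.
U+517CA → 4-byte form F1 91 9F 8A at offsets 4–7.
U+0079 → 1-byte form 79 at offsets 8–8.
U+8665 → 3-byte form E8 99 A5 at offsets 9–11.
U+C4799 → 4-byte form F3 84 9E 99 at offsets 12–15.
Offset 15 falls in char 6's range; it's byte 4 of F3 84 9E 99 = 0x99.

0x99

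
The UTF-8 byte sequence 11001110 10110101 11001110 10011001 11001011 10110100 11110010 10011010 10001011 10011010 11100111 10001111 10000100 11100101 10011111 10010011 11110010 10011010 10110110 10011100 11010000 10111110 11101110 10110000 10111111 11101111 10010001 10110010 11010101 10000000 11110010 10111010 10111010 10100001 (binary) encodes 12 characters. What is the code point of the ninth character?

U+EC3F

Offset 0: leading byte 0xCE = 11001110 → 2-byte char #1 = CE B5.
Offset 2: leading byte 0xCE = 11001110 → 2-byte char #2 = CE 99.
Offset 4: leading byte 0xCB = 11001011 → 2-byte char #3 = CB B4.
Offset 6: leading byte 0xF2 = 11110010 → 4-byte char #4 = F2 9A 8B 9A.
Offset 10: leading byte 0xE7 = 11100111 → 3-byte char #5 = E7 8F 84.
Offset 13: leading byte 0xE5 = 11100101 → 3-byte char #6 = E5 9F 93.
Offset 16: leading byte 0xF2 = 11110010 → 4-byte char #7 = F2 9A B6 9C.
Offset 20: leading byte 0xD0 = 11010000 → 2-byte char #8 = D0 BE.
Offset 22: leading byte 0xEE = 11101110 → 3-byte char #9 = EE B0 BF.
Leading byte 0xEE = 11101110 matches 1110xxxx → 3-byte sequence.
Byte 1: 0xEE = 11101110, payload 1110 (4 bits).
Byte 2: 0xB0 = 10110000 (10xxxxxx ✓), payload 110000.
Byte 3: 0xBF = 10111111 (10xxxxxx ✓), payload 111111.
Concatenate: 1110110000111111 = 0xEC3F (16 bits → U+EC3F).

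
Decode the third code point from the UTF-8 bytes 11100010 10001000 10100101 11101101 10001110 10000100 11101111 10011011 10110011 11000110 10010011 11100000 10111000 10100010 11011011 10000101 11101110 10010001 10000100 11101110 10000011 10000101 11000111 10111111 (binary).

U+F6F3

Offset 0: leading byte 0xE2 = 11100010 → 3-byte char #1 = E2 88 A5.
Offset 3: leading byte 0xED = 11101101 → 3-byte char #2 = ED 8E 84.
Offset 6: leading byte 0xEF = 11101111 → 3-byte char #3 = EF 9B B3.
Leading byte 0xEF = 11101111 matches 1110xxxx → 3-byte sequence.
Byte 1: 0xEF = 11101111, payload 1111 (4 bits).
Byte 2: 0x9B = 10011011 (10xxxxxx ✓), payload 011011.
Byte 3: 0xB3 = 10110011 (10xxxxxx ✓), payload 110011.
Concatenate: 1111011011110011 = 0xF6F3 (16 bits → U+F6F3).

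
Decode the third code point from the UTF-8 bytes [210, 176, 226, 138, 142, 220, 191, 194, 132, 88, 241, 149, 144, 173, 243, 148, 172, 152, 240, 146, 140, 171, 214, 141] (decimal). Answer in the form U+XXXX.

Offset 0: leading byte 0xD2 = 11010010 → 2-byte char #1 = D2 B0.
Offset 2: leading byte 0xE2 = 11100010 → 3-byte char #2 = E2 8A 8E.
Offset 5: leading byte 0xDC = 11011100 → 2-byte char #3 = DC BF.
Leading byte 0xDC = 11011100 matches 110xxxxx → 2-byte sequence.
Byte 1: 0xDC = 11011100, payload 11100 (5 bits).
Byte 2: 0xBF = 10111111 (10xxxxxx ✓), payload 111111.
Concatenate: 11100111111 = 0x73F (11 bits → U+073F).

U+073F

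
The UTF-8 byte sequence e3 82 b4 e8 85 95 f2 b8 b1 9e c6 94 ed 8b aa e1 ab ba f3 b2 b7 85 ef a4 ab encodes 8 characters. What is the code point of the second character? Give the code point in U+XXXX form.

U+8155

Offset 0: leading byte 0xE3 = 11100011 → 3-byte char #1 = E3 82 B4.
Offset 3: leading byte 0xE8 = 11101000 → 3-byte char #2 = E8 85 95.
Leading byte 0xE8 = 11101000 matches 1110xxxx → 3-byte sequence.
Byte 1: 0xE8 = 11101000, payload 1000 (4 bits).
Byte 2: 0x85 = 10000101 (10xxxxxx ✓), payload 000101.
Byte 3: 0x95 = 10010101 (10xxxxxx ✓), payload 010101.
Concatenate: 1000000101010101 = 0x8155 (16 bits → U+8155).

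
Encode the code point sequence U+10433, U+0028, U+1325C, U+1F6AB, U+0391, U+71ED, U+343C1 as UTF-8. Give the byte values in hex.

F0 90 90 B3 28 F0 93 89 9C F0 9F 9A AB CE 91 E7 87 AD F0 B4 8F 81

U+10433: 4-byte form → F0 90 90 B3.
U+0028: 1-byte form → 28.
U+1325C: 4-byte form → F0 93 89 9C.
U+1F6AB: 4-byte form → F0 9F 9A AB.
U+0391: 2-byte form → CE 91.
U+71ED: 3-byte form → E7 87 AD.
U+343C1: 4-byte form → F0 B4 8F 81.
Concatenated (22 bytes): F0 90 90 B3 28 F0 93 89 9C F0 9F 9A AB CE 91 E7 87 AD F0 B4 8F 81.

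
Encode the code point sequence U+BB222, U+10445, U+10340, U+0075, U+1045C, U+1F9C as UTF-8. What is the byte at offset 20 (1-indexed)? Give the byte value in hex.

0x9C

1-indexed offset 20 is 0-indexed offset 19.
U+BB222 → 4-byte form F2 BB 88 A2 at offsets 0–3.
U+10445 → 4-byte form F0 90 91 85 at offsets 4–7.
U+10340 → 4-byte form F0 90 8D 80 at offsets 8–11.
U+0075 → 1-byte form 75 at offsets 12–12.
U+1045C → 4-byte form F0 90 91 9C at offsets 13–16.
U+1F9C → 3-byte form E1 BE 9C at offsets 17–19.
Offset 19 falls in char 6's range; it's byte 3 of E1 BE 9C = 0x9C.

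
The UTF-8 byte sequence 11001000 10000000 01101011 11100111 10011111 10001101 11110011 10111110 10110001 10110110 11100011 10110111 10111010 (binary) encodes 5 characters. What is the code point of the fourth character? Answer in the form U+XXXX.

U+FEC76

Offset 0: leading byte 0xC8 = 11001000 → 2-byte char #1 = C8 80.
Offset 2: leading byte 0x6B = 01101011 → 1-byte char #2 = 6B.
Offset 3: leading byte 0xE7 = 11100111 → 3-byte char #3 = E7 9F 8D.
Offset 6: leading byte 0xF3 = 11110011 → 4-byte char #4 = F3 BE B1 B6.
Leading byte 0xF3 = 11110011 matches 11110xxx → 4-byte sequence.
Byte 1: 0xF3 = 11110011, payload 011 (3 bits).
Byte 2: 0xBE = 10111110 (10xxxxxx ✓), payload 111110.
Byte 3: 0xB1 = 10110001 (10xxxxxx ✓), payload 110001.
Byte 4: 0xB6 = 10110110 (10xxxxxx ✓), payload 110110.
Concatenate: 011111110110001110110 = 0xFEC76 (21 bits → U+FEC76).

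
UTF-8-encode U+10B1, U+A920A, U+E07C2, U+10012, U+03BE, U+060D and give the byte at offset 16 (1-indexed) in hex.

1-indexed offset 16 is 0-indexed offset 15.
U+10B1 → 3-byte form E1 82 B1 at offsets 0–2.
U+A920A → 4-byte form F2 A9 88 8A at offsets 3–6.
U+E07C2 → 4-byte form F3 A0 9F 82 at offsets 7–10.
U+10012 → 4-byte form F0 90 80 92 at offsets 11–14.
U+03BE → 2-byte form CE BE at offsets 15–16.
Offset 15 falls in char 5's range; it's byte 1 of CE BE = 0xCE.

0xCE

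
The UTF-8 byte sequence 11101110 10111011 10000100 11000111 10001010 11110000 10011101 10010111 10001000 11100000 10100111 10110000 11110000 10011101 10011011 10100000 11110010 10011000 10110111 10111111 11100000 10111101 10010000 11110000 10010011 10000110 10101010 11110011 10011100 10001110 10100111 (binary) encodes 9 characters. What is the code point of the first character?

U+EEC4

Offset 0: leading byte 0xEE = 11101110 → 3-byte char #1 = EE BB 84.
Leading byte 0xEE = 11101110 matches 1110xxxx → 3-byte sequence.
Byte 1: 0xEE = 11101110, payload 1110 (4 bits).
Byte 2: 0xBB = 10111011 (10xxxxxx ✓), payload 111011.
Byte 3: 0x84 = 10000100 (10xxxxxx ✓), payload 000100.
Concatenate: 1110111011000100 = 0xEEC4 (16 bits → U+EEC4).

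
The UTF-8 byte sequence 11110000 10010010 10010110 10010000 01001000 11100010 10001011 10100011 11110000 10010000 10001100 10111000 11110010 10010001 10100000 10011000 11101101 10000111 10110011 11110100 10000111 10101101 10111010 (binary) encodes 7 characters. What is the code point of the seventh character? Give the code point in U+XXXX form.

U+107B7A

Offset 0: leading byte 0xF0 = 11110000 → 4-byte char #1 = F0 92 96 90.
Offset 4: leading byte 0x48 = 01001000 → 1-byte char #2 = 48.
Offset 5: leading byte 0xE2 = 11100010 → 3-byte char #3 = E2 8B A3.
Offset 8: leading byte 0xF0 = 11110000 → 4-byte char #4 = F0 90 8C B8.
Offset 12: leading byte 0xF2 = 11110010 → 4-byte char #5 = F2 91 A0 98.
Offset 16: leading byte 0xED = 11101101 → 3-byte char #6 = ED 87 B3.
Offset 19: leading byte 0xF4 = 11110100 → 4-byte char #7 = F4 87 AD BA.
Leading byte 0xF4 = 11110100 matches 11110xxx → 4-byte sequence.
Byte 1: 0xF4 = 11110100, payload 100 (3 bits).
Byte 2: 0x87 = 10000111 (10xxxxxx ✓), payload 000111.
Byte 3: 0xAD = 10101101 (10xxxxxx ✓), payload 101101.
Byte 4: 0xBA = 10111010 (10xxxxxx ✓), payload 111010.
Concatenate: 100000111101101111010 = 0x107B7A (21 bits → U+107B7A).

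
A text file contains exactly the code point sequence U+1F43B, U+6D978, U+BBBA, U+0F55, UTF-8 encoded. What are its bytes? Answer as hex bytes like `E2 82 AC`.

F0 9F 90 BB F1 AD A5 B8 EB AE BA E0 BD 95

U+1F43B: 4-byte form → F0 9F 90 BB.
U+6D978: 4-byte form → F1 AD A5 B8.
U+BBBA: 3-byte form → EB AE BA.
U+0F55: 3-byte form → E0 BD 95.
Concatenated (14 bytes): F0 9F 90 BB F1 AD A5 B8 EB AE BA E0 BD 95.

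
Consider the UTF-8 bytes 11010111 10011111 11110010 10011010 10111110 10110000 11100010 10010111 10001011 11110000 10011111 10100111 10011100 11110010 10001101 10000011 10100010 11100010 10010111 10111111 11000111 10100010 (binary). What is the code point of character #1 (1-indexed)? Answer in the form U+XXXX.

Offset 0: leading byte 0xD7 = 11010111 → 2-byte char #1 = D7 9F.
Leading byte 0xD7 = 11010111 matches 110xxxxx → 2-byte sequence.
Byte 1: 0xD7 = 11010111, payload 10111 (5 bits).
Byte 2: 0x9F = 10011111 (10xxxxxx ✓), payload 011111.
Concatenate: 10111011111 = 0x5DF (11 bits → U+05DF).

U+05DF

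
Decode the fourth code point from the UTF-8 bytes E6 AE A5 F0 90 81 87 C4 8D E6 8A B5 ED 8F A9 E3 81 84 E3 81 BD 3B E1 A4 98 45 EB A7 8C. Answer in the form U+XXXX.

Offset 0: leading byte 0xE6 = 11100110 → 3-byte char #1 = E6 AE A5.
Offset 3: leading byte 0xF0 = 11110000 → 4-byte char #2 = F0 90 81 87.
Offset 7: leading byte 0xC4 = 11000100 → 2-byte char #3 = C4 8D.
Offset 9: leading byte 0xE6 = 11100110 → 3-byte char #4 = E6 8A B5.
Leading byte 0xE6 = 11100110 matches 1110xxxx → 3-byte sequence.
Byte 1: 0xE6 = 11100110, payload 0110 (4 bits).
Byte 2: 0x8A = 10001010 (10xxxxxx ✓), payload 001010.
Byte 3: 0xB5 = 10110101 (10xxxxxx ✓), payload 110101.
Concatenate: 0110001010110101 = 0x62B5 (16 bits → U+62B5).

U+62B5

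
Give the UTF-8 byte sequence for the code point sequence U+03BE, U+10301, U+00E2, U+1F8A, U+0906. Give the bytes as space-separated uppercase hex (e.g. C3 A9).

CE BE F0 90 8C 81 C3 A2 E1 BE 8A E0 A4 86

U+03BE: 2-byte form → CE BE.
U+10301: 4-byte form → F0 90 8C 81.
U+00E2: 2-byte form → C3 A2.
U+1F8A: 3-byte form → E1 BE 8A.
U+0906: 3-byte form → E0 A4 86.
Concatenated (14 bytes): CE BE F0 90 8C 81 C3 A2 E1 BE 8A E0 A4 86.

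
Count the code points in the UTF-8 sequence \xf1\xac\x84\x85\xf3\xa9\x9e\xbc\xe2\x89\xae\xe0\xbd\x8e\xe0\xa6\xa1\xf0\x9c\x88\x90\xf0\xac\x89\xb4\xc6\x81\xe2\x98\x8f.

9

Byte at offset 0: 0xF1 = 11110001 → 4-byte char (#1). Advance 4.
Byte at offset 4: 0xF3 = 11110011 → 4-byte char (#2). Advance 4.
Byte at offset 8: 0xE2 = 11100010 → 3-byte char (#3). Advance 3.
Byte at offset 11: 0xE0 = 11100000 → 3-byte char (#4). Advance 3.
Byte at offset 14: 0xE0 = 11100000 → 3-byte char (#5). Advance 3.
Byte at offset 17: 0xF0 = 11110000 → 4-byte char (#6). Advance 4.
Byte at offset 21: 0xF0 = 11110000 → 4-byte char (#7). Advance 4.
Byte at offset 25: 0xC6 = 11000110 → 2-byte char (#8). Advance 2.
Byte at offset 27: 0xE2 = 11100010 → 3-byte char (#9). Advance 3.
Reached end at offset 30 after 9 code points.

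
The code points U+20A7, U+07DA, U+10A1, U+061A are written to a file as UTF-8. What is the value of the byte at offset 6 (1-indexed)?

0xE1

1-indexed offset 6 is 0-indexed offset 5.
U+20A7 → 3-byte form E2 82 A7 at offsets 0–2.
U+07DA → 2-byte form DF 9A at offsets 3–4.
U+10A1 → 3-byte form E1 82 A1 at offsets 5–7.
Offset 5 falls in char 3's range; it's byte 1 of E1 82 A1 = 0xE1.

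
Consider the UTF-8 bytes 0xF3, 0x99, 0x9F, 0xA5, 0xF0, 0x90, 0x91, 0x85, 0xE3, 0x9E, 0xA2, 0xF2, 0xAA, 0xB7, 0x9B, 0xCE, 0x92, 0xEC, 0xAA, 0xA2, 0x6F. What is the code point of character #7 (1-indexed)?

U+006F

Offset 0: leading byte 0xF3 = 11110011 → 4-byte char #1 = F3 99 9F A5.
Offset 4: leading byte 0xF0 = 11110000 → 4-byte char #2 = F0 90 91 85.
Offset 8: leading byte 0xE3 = 11100011 → 3-byte char #3 = E3 9E A2.
Offset 11: leading byte 0xF2 = 11110010 → 4-byte char #4 = F2 AA B7 9B.
Offset 15: leading byte 0xCE = 11001110 → 2-byte char #5 = CE 92.
Offset 17: leading byte 0xEC = 11101100 → 3-byte char #6 = EC AA A2.
Offset 20: leading byte 0x6F = 01101111 → 1-byte char #7 = 6F.
Leading byte 0x6F = 01101111 matches 0xxxxxxx → 1-byte sequence.
Byte 1: 0x6F = 01101111, payload 1101111 (7 bits).
Concatenate: 1101111 = 0x6F (7 bits → U+006F).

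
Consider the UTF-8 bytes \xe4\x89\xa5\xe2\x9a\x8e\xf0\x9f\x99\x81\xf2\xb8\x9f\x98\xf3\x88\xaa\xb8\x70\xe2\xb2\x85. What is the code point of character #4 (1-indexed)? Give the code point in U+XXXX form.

U+B87D8

Offset 0: leading byte 0xE4 = 11100100 → 3-byte char #1 = E4 89 A5.
Offset 3: leading byte 0xE2 = 11100010 → 3-byte char #2 = E2 9A 8E.
Offset 6: leading byte 0xF0 = 11110000 → 4-byte char #3 = F0 9F 99 81.
Offset 10: leading byte 0xF2 = 11110010 → 4-byte char #4 = F2 B8 9F 98.
Leading byte 0xF2 = 11110010 matches 11110xxx → 4-byte sequence.
Byte 1: 0xF2 = 11110010, payload 010 (3 bits).
Byte 2: 0xB8 = 10111000 (10xxxxxx ✓), payload 111000.
Byte 3: 0x9F = 10011111 (10xxxxxx ✓), payload 011111.
Byte 4: 0x98 = 10011000 (10xxxxxx ✓), payload 011000.
Concatenate: 010111000011111011000 = 0xB87D8 (21 bits → U+B87D8).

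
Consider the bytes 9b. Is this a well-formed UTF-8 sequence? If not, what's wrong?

Byte 0x9B = 10011011 has the form 10xxxxxx — a continuation byte — but there is no preceding leading byte.

invalid (continuation byte with no leading byte)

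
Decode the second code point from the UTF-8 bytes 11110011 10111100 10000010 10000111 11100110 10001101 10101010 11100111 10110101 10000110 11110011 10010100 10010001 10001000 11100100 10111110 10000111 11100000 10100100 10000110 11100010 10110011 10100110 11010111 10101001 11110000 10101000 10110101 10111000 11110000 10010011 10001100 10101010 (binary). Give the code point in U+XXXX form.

U+636A

Offset 0: leading byte 0xF3 = 11110011 → 4-byte char #1 = F3 BC 82 87.
Offset 4: leading byte 0xE6 = 11100110 → 3-byte char #2 = E6 8D AA.
Leading byte 0xE6 = 11100110 matches 1110xxxx → 3-byte sequence.
Byte 1: 0xE6 = 11100110, payload 0110 (4 bits).
Byte 2: 0x8D = 10001101 (10xxxxxx ✓), payload 001101.
Byte 3: 0xAA = 10101010 (10xxxxxx ✓), payload 101010.
Concatenate: 0110001101101010 = 0x636A (16 bits → U+636A).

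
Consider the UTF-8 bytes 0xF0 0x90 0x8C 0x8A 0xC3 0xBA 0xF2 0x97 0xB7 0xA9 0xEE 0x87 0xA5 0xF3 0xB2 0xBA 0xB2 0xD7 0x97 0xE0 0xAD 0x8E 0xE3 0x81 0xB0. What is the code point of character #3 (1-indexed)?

Offset 0: leading byte 0xF0 = 11110000 → 4-byte char #1 = F0 90 8C 8A.
Offset 4: leading byte 0xC3 = 11000011 → 2-byte char #2 = C3 BA.
Offset 6: leading byte 0xF2 = 11110010 → 4-byte char #3 = F2 97 B7 A9.
Leading byte 0xF2 = 11110010 matches 11110xxx → 4-byte sequence.
Byte 1: 0xF2 = 11110010, payload 010 (3 bits).
Byte 2: 0x97 = 10010111 (10xxxxxx ✓), payload 010111.
Byte 3: 0xB7 = 10110111 (10xxxxxx ✓), payload 110111.
Byte 4: 0xA9 = 10101001 (10xxxxxx ✓), payload 101001.
Concatenate: 010010111110111101001 = 0x97DE9 (21 bits → U+97DE9).

U+97DE9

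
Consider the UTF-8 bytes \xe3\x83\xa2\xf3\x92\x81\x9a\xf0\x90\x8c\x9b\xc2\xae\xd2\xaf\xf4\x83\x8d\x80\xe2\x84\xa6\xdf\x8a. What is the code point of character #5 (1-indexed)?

U+04AF

Offset 0: leading byte 0xE3 = 11100011 → 3-byte char #1 = E3 83 A2.
Offset 3: leading byte 0xF3 = 11110011 → 4-byte char #2 = F3 92 81 9A.
Offset 7: leading byte 0xF0 = 11110000 → 4-byte char #3 = F0 90 8C 9B.
Offset 11: leading byte 0xC2 = 11000010 → 2-byte char #4 = C2 AE.
Offset 13: leading byte 0xD2 = 11010010 → 2-byte char #5 = D2 AF.
Leading byte 0xD2 = 11010010 matches 110xxxxx → 2-byte sequence.
Byte 1: 0xD2 = 11010010, payload 10010 (5 bits).
Byte 2: 0xAF = 10101111 (10xxxxxx ✓), payload 101111.
Concatenate: 10010101111 = 0x4AF (11 bits → U+04AF).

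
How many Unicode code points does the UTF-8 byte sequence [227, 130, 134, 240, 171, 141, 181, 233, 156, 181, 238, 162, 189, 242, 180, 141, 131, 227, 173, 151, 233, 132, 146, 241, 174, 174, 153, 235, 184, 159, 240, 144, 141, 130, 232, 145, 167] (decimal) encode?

Byte at offset 0: 0xE3 = 11100011 → 3-byte char (#1). Advance 3.
Byte at offset 3: 0xF0 = 11110000 → 4-byte char (#2). Advance 4.
Byte at offset 7: 0xE9 = 11101001 → 3-byte char (#3). Advance 3.
Byte at offset 10: 0xEE = 11101110 → 3-byte char (#4). Advance 3.
Byte at offset 13: 0xF2 = 11110010 → 4-byte char (#5). Advance 4.
Byte at offset 17: 0xE3 = 11100011 → 3-byte char (#6). Advance 3.
Byte at offset 20: 0xE9 = 11101001 → 3-byte char (#7). Advance 3.
Byte at offset 23: 0xF1 = 11110001 → 4-byte char (#8). Advance 4.
Byte at offset 27: 0xEB = 11101011 → 3-byte char (#9). Advance 3.
Byte at offset 30: 0xF0 = 11110000 → 4-byte char (#10). Advance 4.
Byte at offset 34: 0xE8 = 11101000 → 3-byte char (#11). Advance 3.
Reached end at offset 37 after 11 code points.

11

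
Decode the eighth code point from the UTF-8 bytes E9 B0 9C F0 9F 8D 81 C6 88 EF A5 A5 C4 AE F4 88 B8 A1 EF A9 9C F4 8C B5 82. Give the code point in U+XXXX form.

Offset 0: leading byte 0xE9 = 11101001 → 3-byte char #1 = E9 B0 9C.
Offset 3: leading byte 0xF0 = 11110000 → 4-byte char #2 = F0 9F 8D 81.
Offset 7: leading byte 0xC6 = 11000110 → 2-byte char #3 = C6 88.
Offset 9: leading byte 0xEF = 11101111 → 3-byte char #4 = EF A5 A5.
Offset 12: leading byte 0xC4 = 11000100 → 2-byte char #5 = C4 AE.
Offset 14: leading byte 0xF4 = 11110100 → 4-byte char #6 = F4 88 B8 A1.
Offset 18: leading byte 0xEF = 11101111 → 3-byte char #7 = EF A9 9C.
Offset 21: leading byte 0xF4 = 11110100 → 4-byte char #8 = F4 8C B5 82.
Leading byte 0xF4 = 11110100 matches 11110xxx → 4-byte sequence.
Byte 1: 0xF4 = 11110100, payload 100 (3 bits).
Byte 2: 0x8C = 10001100 (10xxxxxx ✓), payload 001100.
Byte 3: 0xB5 = 10110101 (10xxxxxx ✓), payload 110101.
Byte 4: 0x82 = 10000010 (10xxxxxx ✓), payload 000010.
Concatenate: 100001100110101000010 = 0x10CD42 (21 bits → U+10CD42).

U+10CD42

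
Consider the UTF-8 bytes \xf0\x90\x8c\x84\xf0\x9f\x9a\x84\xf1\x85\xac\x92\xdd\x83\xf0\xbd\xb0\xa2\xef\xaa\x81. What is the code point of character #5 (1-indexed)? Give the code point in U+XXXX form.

U+3DC22

Offset 0: leading byte 0xF0 = 11110000 → 4-byte char #1 = F0 90 8C 84.
Offset 4: leading byte 0xF0 = 11110000 → 4-byte char #2 = F0 9F 9A 84.
Offset 8: leading byte 0xF1 = 11110001 → 4-byte char #3 = F1 85 AC 92.
Offset 12: leading byte 0xDD = 11011101 → 2-byte char #4 = DD 83.
Offset 14: leading byte 0xF0 = 11110000 → 4-byte char #5 = F0 BD B0 A2.
Leading byte 0xF0 = 11110000 matches 11110xxx → 4-byte sequence.
Byte 1: 0xF0 = 11110000, payload 000 (3 bits).
Byte 2: 0xBD = 10111101 (10xxxxxx ✓), payload 111101.
Byte 3: 0xB0 = 10110000 (10xxxxxx ✓), payload 110000.
Byte 4: 0xA2 = 10100010 (10xxxxxx ✓), payload 100010.
Concatenate: 000111101110000100010 = 0x3DC22 (21 bits → U+3DC22).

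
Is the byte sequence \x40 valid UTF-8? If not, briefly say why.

Leading byte 0x40 = 01000000 → 1-byte form.

valid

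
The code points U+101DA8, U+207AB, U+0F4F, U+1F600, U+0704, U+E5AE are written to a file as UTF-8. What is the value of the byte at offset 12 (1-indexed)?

1-indexed offset 12 is 0-indexed offset 11.
U+101DA8 → 4-byte form F4 81 B6 A8 at offsets 0–3.
U+207AB → 4-byte form F0 A0 9E AB at offsets 4–7.
U+0F4F → 3-byte form E0 BD 8F at offsets 8–10.
U+1F600 → 4-byte form F0 9F 98 80 at offsets 11–14.
Offset 11 falls in char 4's range; it's byte 1 of F0 9F 98 80 = 0xF0.

0xF0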